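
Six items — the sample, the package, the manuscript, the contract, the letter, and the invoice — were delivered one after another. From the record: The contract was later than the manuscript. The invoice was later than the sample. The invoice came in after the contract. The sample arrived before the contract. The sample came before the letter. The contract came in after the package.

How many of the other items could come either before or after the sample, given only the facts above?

2

Forced after the sample: the contract, the invoice, and the letter.
That leaves the manuscript and the package with no forced order relative to the sample — 2.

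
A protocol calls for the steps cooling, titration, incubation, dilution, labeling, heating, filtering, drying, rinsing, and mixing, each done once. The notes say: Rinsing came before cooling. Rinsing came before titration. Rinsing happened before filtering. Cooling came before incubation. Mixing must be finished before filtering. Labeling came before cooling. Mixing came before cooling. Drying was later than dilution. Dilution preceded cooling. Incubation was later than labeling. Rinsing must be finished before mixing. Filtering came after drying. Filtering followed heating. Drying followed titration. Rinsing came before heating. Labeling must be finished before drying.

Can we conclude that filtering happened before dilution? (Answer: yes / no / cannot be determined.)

Tracing the constraints gives dilution → drying → filtering, so dilution must come before filtering.
That means filtering cannot be before dilution.

no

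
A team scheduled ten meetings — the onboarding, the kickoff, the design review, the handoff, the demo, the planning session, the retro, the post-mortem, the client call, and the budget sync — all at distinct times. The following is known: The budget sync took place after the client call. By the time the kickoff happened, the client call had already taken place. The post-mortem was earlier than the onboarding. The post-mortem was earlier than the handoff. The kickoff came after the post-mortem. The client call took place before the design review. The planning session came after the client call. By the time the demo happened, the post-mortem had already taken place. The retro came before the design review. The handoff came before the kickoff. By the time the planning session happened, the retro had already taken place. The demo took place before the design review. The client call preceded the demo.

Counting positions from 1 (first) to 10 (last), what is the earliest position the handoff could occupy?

The post-mortem must come before the handoff — 1 forced predecessor.
Nothing else is forced ahead of the handoff, so its earliest slot is position 1 + 1 = 2.

2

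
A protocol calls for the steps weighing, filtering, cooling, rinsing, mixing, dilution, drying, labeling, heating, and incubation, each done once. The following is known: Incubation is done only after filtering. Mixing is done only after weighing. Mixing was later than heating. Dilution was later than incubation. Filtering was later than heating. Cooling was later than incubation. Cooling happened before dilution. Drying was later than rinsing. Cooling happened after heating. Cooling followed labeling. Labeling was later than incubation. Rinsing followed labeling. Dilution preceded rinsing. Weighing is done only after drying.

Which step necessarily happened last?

mixing

Every other step has a chain of constraints placing it before mixing, so mixing is last.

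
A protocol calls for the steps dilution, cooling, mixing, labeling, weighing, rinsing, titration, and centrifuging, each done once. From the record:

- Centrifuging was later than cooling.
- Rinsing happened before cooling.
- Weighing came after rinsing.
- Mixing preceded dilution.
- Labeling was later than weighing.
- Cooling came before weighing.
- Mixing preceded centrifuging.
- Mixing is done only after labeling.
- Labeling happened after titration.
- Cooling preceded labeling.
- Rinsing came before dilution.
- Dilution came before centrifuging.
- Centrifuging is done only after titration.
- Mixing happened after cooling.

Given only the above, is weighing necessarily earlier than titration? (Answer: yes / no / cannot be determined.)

cannot be determined

No chain of stated constraints runs from weighing to titration, and none runs from titration to weighing either.
So the relative order of weighing and titration is not fixed by the given facts.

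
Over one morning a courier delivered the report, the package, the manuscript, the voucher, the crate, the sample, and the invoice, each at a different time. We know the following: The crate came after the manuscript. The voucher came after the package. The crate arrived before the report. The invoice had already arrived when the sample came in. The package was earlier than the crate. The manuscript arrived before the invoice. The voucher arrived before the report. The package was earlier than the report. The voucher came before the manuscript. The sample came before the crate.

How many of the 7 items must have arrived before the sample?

4

Directly stated before the sample: the invoice.
The manuscript reaches the sample via the manuscript → the invoice → the sample.
The package reaches the sample via the package → the voucher → the manuscript → the invoice → the sample.
The voucher reaches the sample via the voucher → the manuscript → the invoice → the sample.
That's the invoice, the manuscript, the package, and the voucher — 4 in all.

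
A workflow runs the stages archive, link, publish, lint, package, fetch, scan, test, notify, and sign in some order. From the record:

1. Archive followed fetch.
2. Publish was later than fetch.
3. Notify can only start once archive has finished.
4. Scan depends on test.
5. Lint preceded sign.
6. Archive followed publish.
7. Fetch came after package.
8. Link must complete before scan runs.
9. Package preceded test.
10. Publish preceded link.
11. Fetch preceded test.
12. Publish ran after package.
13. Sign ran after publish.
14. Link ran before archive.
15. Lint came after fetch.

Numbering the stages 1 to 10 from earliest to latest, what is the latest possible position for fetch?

2

Fetch must come before archive, link, lint, notify, publish, scan, sign, and test — 8 stages forced after it.
Everything else can be placed before fetch in some valid order, so fetch can sit as late as position 10 − 8 = 2.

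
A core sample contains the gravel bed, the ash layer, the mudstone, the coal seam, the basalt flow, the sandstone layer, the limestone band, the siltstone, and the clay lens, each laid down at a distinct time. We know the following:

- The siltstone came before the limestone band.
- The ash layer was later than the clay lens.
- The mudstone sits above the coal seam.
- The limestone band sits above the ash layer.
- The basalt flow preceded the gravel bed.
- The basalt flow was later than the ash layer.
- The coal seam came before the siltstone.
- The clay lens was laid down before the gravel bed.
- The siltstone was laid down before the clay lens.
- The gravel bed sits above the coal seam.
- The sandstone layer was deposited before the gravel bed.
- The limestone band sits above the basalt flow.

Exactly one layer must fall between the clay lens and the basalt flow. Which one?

Tracing the constraints gives the clay lens → the ash layer → the basalt flow, so the ash layer sits after the clay lens and before the basalt flow.
No other layer is forced both after the clay lens and before the basalt flow.

the ash layer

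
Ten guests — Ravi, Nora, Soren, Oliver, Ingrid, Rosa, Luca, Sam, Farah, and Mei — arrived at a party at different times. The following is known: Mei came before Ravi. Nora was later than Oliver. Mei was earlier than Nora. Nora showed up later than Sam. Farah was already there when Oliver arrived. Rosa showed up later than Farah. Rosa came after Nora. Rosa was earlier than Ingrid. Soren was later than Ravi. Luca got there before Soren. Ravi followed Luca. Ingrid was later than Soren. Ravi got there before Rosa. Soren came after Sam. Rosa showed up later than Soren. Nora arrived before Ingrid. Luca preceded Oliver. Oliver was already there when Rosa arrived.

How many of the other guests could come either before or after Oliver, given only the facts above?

Forced before Oliver: Farah and Luca; forced after Oliver: Ingrid, Nora, and Rosa.
That leaves Mei, Ravi, Sam, and Soren with no forced order relative to Oliver — 4.

4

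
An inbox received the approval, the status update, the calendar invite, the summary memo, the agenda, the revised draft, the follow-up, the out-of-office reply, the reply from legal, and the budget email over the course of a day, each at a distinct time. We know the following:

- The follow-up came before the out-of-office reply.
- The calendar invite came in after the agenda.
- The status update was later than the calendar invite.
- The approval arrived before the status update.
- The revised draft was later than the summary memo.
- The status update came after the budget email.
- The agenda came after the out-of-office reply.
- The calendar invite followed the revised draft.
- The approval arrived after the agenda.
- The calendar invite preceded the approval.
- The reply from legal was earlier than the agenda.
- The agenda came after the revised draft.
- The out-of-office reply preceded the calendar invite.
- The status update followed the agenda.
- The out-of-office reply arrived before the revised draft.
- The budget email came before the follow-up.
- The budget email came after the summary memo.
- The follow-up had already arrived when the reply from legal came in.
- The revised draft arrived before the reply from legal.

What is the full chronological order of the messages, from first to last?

The constraints fix every adjacent pair, so only one ordering works:
the summary memo → the budget email → the follow-up → the out-of-office reply → the revised draft → the reply from legal → the agenda → the calendar invite → the approval → the status update.

the summary memo, the budget email, the follow-up, the out-of-office reply, the revised draft, the reply from legal, the agenda, the calendar invite, the approval, the status update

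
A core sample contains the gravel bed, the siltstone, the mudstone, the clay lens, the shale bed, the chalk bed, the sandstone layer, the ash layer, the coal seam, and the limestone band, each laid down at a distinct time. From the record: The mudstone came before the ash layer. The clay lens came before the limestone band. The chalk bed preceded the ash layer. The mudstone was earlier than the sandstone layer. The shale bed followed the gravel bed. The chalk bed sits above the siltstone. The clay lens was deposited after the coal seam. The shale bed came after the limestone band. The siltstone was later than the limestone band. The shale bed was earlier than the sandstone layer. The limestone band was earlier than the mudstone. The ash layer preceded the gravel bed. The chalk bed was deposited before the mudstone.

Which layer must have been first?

the coal seam

The coal seam has a chain of constraints placing it before every other layer, so the coal seam must be first.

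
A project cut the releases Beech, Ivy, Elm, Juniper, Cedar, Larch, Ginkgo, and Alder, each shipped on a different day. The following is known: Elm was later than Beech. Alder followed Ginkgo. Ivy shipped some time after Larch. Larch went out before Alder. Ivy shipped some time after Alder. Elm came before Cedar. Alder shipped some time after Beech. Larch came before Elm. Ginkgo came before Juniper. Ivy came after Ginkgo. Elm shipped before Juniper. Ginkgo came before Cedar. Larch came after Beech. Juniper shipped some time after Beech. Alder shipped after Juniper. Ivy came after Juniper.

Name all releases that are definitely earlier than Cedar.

Beech, Elm, Ginkgo, Larch

Directly stated before Cedar: Elm and Ginkgo.
Beech reaches Cedar via Beech → Elm → Cedar.
Larch reaches Cedar via Larch → Elm → Cedar.
No chain forces Alder (or any of the others) ahead of Cedar.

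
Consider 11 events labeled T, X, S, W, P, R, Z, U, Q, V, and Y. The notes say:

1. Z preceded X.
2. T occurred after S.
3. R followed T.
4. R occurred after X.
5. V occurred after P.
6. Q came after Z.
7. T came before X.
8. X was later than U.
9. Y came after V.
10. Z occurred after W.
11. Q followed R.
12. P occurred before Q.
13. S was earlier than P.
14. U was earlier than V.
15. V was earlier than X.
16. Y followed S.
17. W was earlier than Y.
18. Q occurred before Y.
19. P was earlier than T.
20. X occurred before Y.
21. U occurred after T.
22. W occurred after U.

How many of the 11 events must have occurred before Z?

Directly stated before Z: W.
P reaches Z via P → T → U → W → Z.
S reaches Z via S → T → U → W → Z.
T reaches Z via T → U → W → Z.
Likewise U reaches Z by chaining the stated constraints.
No chain forces X (or any of the others) ahead of Z.
That's P, S, T, U, and W — 5 in all.

5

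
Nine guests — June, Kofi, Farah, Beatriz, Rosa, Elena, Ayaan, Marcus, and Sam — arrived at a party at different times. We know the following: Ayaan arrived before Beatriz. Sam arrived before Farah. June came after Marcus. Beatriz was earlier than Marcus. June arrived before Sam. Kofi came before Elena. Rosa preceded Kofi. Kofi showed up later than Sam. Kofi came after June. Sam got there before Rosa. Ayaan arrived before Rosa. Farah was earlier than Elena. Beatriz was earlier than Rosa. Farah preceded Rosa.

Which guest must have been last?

Elena

Every other guest has a chain of constraints placing them before Elena, so Elena is last.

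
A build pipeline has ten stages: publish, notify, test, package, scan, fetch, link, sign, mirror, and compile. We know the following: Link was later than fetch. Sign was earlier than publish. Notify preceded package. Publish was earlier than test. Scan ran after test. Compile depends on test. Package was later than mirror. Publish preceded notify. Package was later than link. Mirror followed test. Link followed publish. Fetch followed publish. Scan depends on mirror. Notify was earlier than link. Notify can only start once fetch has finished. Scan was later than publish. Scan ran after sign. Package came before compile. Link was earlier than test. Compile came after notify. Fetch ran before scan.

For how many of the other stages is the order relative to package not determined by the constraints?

Forced before package: fetch, link, mirror, notify, publish, sign, and test; forced after package: compile.
That leaves scan with no forced order relative to package — 1.

1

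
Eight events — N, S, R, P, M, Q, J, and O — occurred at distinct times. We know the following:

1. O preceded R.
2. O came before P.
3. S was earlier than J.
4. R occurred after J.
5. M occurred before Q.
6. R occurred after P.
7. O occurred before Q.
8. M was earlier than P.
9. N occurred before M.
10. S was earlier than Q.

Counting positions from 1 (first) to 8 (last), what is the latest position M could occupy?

5

M must come before P, Q, and R — 3 events forced after it.
Everything else can be placed before M in some valid order, so M can sit as late as position 8 − 3 = 5.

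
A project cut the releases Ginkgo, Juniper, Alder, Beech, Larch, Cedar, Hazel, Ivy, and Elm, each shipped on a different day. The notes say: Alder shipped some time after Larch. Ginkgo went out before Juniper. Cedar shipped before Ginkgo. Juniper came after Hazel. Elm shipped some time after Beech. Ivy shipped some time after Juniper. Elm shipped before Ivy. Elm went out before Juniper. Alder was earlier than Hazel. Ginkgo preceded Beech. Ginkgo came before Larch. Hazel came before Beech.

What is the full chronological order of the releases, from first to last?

The constraints fix every adjacent pair, so only one ordering works:
Cedar → Ginkgo → Larch → Alder → Hazel → Beech → Elm → Juniper → Ivy.

Cedar, Ginkgo, Larch, Alder, Hazel, Beech, Elm, Juniper, Ivy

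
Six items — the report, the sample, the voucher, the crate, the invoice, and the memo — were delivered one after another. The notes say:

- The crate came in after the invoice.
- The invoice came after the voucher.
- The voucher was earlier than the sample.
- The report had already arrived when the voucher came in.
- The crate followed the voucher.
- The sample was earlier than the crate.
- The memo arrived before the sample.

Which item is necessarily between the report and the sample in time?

the voucher

Tracing the constraints gives the report → the voucher → the sample, so the voucher sits after the report and before the sample.
No other item is forced both after the report and before the sample.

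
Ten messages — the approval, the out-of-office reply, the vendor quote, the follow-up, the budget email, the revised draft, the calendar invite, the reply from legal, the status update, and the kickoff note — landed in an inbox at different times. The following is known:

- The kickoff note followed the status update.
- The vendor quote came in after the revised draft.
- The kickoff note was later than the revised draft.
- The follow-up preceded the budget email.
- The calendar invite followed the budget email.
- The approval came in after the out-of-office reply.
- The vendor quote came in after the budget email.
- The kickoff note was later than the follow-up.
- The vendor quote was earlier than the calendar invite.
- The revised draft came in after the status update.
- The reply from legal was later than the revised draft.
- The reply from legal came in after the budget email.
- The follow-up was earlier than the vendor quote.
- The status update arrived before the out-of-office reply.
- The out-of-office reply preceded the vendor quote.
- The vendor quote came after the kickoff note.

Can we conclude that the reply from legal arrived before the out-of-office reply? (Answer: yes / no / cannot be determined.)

No chain of stated constraints runs from the reply from legal to the out-of-office reply, and none runs from the out-of-office reply to the reply from legal either.
So the relative order of the reply from legal and the out-of-office reply is not fixed by the given facts.

cannot be determined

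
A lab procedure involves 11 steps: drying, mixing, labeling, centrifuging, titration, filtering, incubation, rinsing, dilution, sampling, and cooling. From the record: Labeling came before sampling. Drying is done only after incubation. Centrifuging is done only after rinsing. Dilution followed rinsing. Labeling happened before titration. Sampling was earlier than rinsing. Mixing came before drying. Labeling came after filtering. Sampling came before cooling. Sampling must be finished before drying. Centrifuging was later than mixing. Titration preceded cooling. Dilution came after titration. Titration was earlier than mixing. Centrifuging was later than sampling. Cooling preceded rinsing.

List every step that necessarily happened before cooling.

Directly stated before cooling: sampling and titration.
Filtering reaches cooling via filtering → labeling → titration → cooling.
Labeling reaches cooling via labeling → titration → cooling.
No chain forces drying (or any of the others) ahead of cooling.

filtering, labeling, sampling, titration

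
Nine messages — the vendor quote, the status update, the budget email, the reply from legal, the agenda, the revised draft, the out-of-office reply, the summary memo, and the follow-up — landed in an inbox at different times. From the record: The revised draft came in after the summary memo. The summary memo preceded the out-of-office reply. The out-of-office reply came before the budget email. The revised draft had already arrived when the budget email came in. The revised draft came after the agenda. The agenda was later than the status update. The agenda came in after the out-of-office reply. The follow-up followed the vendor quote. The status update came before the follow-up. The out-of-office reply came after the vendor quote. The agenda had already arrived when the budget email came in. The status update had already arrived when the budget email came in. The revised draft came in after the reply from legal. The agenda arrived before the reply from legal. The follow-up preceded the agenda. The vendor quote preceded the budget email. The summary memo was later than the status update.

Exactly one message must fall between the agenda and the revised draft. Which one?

the reply from legal

Tracing the constraints gives the agenda → the reply from legal → the revised draft, so the reply from legal sits after the agenda and before the revised draft.
No other message is forced both after the agenda and before the revised draft.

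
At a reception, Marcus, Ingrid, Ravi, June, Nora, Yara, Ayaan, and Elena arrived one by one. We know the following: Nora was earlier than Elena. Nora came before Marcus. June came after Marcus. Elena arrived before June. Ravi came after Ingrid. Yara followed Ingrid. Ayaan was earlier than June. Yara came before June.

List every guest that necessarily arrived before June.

Directly stated before June: Ayaan, Elena, Marcus, and Yara.
Ingrid reaches June via Ingrid → Yara → June.
Nora reaches June via Nora → Marcus → June.

Ayaan, Elena, Ingrid, Marcus, Nora, Yara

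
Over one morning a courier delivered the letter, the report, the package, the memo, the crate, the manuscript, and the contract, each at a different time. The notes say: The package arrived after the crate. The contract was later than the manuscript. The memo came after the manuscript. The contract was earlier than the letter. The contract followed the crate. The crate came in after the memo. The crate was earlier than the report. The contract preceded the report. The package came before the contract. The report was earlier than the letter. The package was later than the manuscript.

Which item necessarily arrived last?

the letter

Every other item has a chain of constraints placing it before the letter, so the letter is last.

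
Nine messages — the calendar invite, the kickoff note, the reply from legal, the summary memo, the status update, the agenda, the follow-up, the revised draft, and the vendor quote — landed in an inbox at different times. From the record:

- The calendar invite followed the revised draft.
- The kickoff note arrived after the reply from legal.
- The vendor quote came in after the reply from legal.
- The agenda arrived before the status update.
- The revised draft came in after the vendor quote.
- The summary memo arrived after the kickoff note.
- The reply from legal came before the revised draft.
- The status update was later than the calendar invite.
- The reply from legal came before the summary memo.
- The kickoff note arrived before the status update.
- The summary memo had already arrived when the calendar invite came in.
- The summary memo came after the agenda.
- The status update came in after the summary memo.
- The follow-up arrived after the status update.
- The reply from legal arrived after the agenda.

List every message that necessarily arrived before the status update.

the agenda, the calendar invite, the kickoff note, the reply from legal, the revised draft, the summary memo, the vendor quote

Directly stated before the status update: the agenda, the calendar invite, the kickoff note, and the summary memo.
The reply from legal reaches the status update via the reply from legal → the summary memo → the status update.
The revised draft reaches the status update via the revised draft → the calendar invite → the status update.
The vendor quote reaches the status update via the vendor quote → the revised draft → the calendar invite → the status update.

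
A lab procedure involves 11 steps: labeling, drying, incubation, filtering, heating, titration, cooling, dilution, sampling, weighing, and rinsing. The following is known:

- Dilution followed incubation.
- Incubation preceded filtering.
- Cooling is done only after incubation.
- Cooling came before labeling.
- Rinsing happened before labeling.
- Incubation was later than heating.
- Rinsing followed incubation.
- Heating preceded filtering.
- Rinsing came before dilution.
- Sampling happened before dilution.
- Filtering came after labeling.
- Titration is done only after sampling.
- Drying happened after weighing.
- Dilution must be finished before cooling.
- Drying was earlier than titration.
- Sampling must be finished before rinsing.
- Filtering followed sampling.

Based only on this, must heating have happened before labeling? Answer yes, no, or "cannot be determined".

yes

Chain the constraints: heating → incubation → cooling → labeling. Each link is directly stated, so heating comes before labeling.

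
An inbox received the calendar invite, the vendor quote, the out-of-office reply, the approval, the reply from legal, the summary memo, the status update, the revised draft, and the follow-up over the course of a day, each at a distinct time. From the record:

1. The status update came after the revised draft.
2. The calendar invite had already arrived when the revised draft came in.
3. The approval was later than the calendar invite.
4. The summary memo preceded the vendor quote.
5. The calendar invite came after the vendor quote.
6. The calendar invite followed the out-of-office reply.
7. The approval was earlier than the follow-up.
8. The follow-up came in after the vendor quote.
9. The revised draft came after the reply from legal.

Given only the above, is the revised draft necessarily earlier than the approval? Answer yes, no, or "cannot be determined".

cannot be determined

No chain of stated constraints runs from the revised draft to the approval, and none runs from the approval to the revised draft either.
So the relative order of the revised draft and the approval is not fixed by the given facts.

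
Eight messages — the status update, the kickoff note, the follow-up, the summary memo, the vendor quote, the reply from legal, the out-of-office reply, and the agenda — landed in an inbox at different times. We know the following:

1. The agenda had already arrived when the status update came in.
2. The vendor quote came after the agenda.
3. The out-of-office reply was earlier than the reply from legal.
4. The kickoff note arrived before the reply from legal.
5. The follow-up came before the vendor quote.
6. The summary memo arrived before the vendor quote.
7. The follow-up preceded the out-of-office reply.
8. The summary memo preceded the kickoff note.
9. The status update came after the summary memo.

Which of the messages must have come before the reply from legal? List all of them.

Directly stated before the reply from legal: the kickoff note and the out-of-office reply.
The follow-up reaches the reply from legal via the follow-up → the out-of-office reply → the reply from legal.
The summary memo reaches the reply from legal via the summary memo → the kickoff note → the reply from legal.
No chain forces the status update (or any of the others) ahead of the reply from legal.

the follow-up, the kickoff note, the out-of-office reply, the summary memo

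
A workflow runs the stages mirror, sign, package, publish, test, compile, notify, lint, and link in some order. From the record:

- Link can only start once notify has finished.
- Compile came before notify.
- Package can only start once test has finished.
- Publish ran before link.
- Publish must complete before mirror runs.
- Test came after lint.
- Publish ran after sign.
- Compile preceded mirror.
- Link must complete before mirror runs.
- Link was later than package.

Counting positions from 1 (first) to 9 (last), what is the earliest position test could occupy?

2

Lint must come before test — 1 forced predecessor.
Nothing else is forced ahead of test, so its earliest slot is position 1 + 1 = 2.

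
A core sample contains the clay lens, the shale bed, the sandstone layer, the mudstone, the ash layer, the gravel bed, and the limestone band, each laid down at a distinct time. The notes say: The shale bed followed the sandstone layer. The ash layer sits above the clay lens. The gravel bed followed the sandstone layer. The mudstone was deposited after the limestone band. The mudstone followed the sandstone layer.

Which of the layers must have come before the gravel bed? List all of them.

the sandstone layer

Directly stated before the gravel bed: the sandstone layer.
No chain forces the ash layer (or any of the others) ahead of the gravel bed.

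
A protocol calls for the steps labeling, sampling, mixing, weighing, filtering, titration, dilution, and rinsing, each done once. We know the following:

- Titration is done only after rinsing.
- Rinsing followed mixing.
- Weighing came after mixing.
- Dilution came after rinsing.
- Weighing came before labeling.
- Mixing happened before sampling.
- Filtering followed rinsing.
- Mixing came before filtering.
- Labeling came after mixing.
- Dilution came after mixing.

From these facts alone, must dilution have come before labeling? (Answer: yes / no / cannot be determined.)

cannot be determined

No chain of stated constraints runs from dilution to labeling, and none runs from labeling to dilution either.
So the relative order of dilution and labeling is not fixed by the given facts.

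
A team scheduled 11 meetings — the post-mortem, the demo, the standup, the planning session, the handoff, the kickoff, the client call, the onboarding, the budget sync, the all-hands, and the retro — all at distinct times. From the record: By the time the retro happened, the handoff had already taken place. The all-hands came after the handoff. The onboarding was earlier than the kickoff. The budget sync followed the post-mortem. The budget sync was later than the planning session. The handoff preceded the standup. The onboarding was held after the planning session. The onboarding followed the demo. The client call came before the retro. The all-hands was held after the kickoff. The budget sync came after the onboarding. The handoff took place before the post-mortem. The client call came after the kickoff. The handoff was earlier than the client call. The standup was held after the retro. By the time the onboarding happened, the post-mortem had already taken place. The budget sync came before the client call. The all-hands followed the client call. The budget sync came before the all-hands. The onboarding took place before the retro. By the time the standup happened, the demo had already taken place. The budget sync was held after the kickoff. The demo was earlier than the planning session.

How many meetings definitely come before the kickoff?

5

Directly stated before the kickoff: the onboarding.
The demo reaches the kickoff via the demo → the onboarding → the kickoff.
The handoff reaches the kickoff via the handoff → the post-mortem → the onboarding → the kickoff.
The planning session reaches the kickoff via the planning session → the onboarding → the kickoff.
Likewise the post-mortem reaches the kickoff by chaining the stated constraints.
That's the demo, the handoff, the onboarding, the planning session, and the post-mortem — 5 in all.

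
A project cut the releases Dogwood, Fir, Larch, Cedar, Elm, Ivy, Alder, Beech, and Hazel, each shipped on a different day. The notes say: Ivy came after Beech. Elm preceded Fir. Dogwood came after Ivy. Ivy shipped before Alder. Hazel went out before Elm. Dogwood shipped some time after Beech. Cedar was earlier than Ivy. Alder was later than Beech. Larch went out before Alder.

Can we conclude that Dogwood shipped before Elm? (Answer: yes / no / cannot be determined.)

No chain of stated constraints runs from Dogwood to Elm, and none runs from Elm to Dogwood either.
So the relative order of Dogwood and Elm is not fixed by the given facts.

cannot be determined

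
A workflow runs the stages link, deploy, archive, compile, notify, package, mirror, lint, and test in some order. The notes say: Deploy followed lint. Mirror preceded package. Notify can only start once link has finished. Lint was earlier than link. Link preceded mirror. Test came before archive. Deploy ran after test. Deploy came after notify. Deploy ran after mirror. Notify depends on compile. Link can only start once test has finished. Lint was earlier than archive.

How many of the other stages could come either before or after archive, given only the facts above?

6

Forced before archive: lint and test.
That leaves compile, deploy, link, mirror, notify, and package with no forced order relative to archive — 6.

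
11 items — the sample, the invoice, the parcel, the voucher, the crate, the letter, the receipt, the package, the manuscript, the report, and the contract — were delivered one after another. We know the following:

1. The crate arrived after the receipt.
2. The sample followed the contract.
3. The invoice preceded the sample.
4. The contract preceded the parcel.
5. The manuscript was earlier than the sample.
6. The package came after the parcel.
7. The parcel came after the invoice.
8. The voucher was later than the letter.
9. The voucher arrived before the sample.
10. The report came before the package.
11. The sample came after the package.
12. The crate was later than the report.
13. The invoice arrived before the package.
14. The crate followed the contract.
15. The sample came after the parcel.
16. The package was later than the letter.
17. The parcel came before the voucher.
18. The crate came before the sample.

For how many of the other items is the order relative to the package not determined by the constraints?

Forced before the package: the contract, the invoice, the letter, the parcel, and the report; forced after the package: the sample.
That leaves the crate, the manuscript, the receipt, and the voucher with no forced order relative to the package — 4.

4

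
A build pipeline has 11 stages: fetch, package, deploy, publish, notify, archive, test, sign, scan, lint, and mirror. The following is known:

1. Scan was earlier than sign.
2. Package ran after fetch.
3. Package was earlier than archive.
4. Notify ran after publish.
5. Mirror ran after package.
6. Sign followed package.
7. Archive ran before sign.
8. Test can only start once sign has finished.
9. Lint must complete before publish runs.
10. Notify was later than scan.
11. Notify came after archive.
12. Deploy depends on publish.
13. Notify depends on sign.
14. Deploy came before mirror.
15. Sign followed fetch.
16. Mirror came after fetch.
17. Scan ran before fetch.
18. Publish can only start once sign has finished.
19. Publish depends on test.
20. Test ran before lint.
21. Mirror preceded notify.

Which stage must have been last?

notify

Every other stage has a chain of constraints placing it before notify, so notify is last.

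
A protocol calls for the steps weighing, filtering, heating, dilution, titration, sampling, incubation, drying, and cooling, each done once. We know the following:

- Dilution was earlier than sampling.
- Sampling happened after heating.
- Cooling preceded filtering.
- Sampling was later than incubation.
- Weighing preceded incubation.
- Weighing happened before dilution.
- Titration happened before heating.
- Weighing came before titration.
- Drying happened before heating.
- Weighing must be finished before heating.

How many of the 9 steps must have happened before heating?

3

Directly stated before heating: drying, titration, and weighing.
That's drying, titration, and weighing — 3 in all.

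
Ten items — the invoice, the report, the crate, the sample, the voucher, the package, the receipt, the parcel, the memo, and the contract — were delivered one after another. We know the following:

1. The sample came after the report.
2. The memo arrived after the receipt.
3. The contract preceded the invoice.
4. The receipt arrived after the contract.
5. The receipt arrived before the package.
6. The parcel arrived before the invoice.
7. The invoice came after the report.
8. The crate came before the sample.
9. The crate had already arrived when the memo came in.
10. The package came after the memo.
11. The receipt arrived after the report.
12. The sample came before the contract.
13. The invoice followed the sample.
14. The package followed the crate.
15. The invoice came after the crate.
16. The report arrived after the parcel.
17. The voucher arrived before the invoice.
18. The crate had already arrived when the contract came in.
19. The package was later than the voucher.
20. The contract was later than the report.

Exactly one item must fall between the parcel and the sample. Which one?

the report

Tracing the constraints gives the parcel → the report → the sample, so the report sits after the parcel and before the sample.
No other item is forced both after the parcel and before the sample.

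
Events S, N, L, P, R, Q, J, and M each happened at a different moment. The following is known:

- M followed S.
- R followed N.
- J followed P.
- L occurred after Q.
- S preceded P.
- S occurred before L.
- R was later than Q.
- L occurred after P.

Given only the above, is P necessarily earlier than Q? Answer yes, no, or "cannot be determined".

No chain of stated constraints runs from P to Q, and none runs from Q to P either.
So the relative order of P and Q is not fixed by the given facts.

cannot be determined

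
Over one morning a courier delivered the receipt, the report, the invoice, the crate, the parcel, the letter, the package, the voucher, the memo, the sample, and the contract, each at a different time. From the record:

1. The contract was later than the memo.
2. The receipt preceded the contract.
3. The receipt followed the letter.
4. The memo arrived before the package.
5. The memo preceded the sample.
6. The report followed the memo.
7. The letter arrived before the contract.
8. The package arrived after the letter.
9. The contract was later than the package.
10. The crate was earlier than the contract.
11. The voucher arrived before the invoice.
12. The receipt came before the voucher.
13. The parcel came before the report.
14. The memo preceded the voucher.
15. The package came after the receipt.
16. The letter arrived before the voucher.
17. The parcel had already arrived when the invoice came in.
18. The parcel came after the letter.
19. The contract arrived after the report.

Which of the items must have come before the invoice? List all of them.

Directly stated before the invoice: the parcel and the voucher.
The letter reaches the invoice via the letter → the voucher → the invoice.
The memo reaches the invoice via the memo → the voucher → the invoice.
The receipt reaches the invoice via the receipt → the voucher → the invoice.
No chain forces the sample (or any of the others) ahead of the invoice.

the letter, the memo, the parcel, the receipt, the voucher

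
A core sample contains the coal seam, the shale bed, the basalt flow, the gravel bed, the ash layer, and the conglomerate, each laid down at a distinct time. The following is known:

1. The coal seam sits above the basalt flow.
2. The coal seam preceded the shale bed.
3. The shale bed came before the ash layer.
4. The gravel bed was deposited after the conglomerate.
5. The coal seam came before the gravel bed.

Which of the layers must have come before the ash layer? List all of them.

Directly stated before the ash layer: the shale bed.
The basalt flow reaches the ash layer via the basalt flow → the coal seam → the shale bed → the ash layer.
The coal seam reaches the ash layer via the coal seam → the shale bed → the ash layer.
No chain forces the conglomerate (or any of the others) ahead of the ash layer.

the basalt flow, the coal seam, the shale bed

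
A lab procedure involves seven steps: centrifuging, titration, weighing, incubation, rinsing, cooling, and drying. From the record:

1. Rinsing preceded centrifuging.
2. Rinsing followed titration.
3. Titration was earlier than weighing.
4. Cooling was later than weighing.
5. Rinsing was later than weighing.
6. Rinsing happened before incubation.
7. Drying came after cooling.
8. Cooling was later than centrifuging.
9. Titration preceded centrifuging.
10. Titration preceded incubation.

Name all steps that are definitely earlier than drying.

Directly stated before drying: cooling.
Centrifuging reaches drying via centrifuging → cooling → drying.
Rinsing reaches drying via rinsing → centrifuging → cooling → drying.
Titration reaches drying via titration → centrifuging → cooling → drying.
Likewise weighing reaches drying by chaining the stated constraints.
No chain forces incubation ahead of drying.

centrifuging, cooling, rinsing, titration, weighing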